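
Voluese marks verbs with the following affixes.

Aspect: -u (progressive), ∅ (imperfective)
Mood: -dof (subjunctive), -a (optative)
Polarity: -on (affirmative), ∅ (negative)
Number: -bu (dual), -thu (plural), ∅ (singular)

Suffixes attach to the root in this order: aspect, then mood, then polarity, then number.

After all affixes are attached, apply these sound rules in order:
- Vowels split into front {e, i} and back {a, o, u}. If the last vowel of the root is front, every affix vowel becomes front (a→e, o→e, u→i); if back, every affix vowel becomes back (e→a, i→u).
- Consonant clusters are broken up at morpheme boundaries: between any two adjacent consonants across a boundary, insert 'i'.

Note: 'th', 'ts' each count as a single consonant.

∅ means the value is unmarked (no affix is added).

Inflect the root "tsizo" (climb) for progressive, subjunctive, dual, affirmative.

tsizoudofonibu

Attach aspect progressive -u → tsizou.
Attach mood subjunctive -dof → tsizoudof.
Attach polarity affirmative -on → tsizoudofon.
Attach number dual -bu → tsizoudofonbu.
Vowel harmony: no change.
Apply epenthesis: tsizoudofonbu → tsizoudofonibu.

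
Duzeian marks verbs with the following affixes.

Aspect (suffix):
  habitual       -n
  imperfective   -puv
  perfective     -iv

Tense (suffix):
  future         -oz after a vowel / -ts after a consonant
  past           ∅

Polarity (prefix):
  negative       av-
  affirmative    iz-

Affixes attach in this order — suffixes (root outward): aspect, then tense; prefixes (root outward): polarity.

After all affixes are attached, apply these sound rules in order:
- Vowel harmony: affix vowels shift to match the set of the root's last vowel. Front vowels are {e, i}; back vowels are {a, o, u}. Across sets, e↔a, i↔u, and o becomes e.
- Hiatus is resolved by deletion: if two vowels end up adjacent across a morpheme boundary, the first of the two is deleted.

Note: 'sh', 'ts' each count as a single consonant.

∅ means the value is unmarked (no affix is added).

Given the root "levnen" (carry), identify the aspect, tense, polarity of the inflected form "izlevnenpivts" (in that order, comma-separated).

Segment: iz-levnen-puv-ts.
aspect: -puv → imperfective.
tense: -oz/ts → future.
polarity: iz- → affirmative.

imperfective, future, affirmative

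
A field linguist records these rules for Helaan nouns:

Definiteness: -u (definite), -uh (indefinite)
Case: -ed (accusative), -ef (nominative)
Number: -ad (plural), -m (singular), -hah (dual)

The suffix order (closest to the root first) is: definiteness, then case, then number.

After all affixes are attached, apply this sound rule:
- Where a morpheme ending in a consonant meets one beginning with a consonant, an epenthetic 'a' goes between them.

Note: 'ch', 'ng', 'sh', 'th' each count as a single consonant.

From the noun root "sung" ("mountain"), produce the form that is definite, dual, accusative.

Attach definiteness definite -u → sungu.
Attach case accusative -ed → sungued.
Attach number dual -hah → sunguedhah.
Apply epenthesis: sunguedhah → sunguedahah.

sunguedahah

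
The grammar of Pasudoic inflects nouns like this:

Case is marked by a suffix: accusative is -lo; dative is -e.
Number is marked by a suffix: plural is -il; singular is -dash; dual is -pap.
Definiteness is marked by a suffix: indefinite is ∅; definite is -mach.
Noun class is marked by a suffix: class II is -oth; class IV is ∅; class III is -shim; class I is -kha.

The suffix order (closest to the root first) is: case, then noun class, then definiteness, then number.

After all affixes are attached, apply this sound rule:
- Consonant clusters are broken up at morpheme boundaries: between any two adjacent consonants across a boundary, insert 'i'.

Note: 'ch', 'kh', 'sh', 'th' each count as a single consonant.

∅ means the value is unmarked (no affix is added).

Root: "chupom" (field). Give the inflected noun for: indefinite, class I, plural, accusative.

chupomilokhail

Attach case accusative -lo → chupomlo.
Attach noun class class I -kha → chupomlokha.
definiteness = indefinite: zero marking, form stays chupomlokha.
Attach number plural -il → chupomlokhail.
Apply epenthesis: chupomlokhail → chupomilokhail.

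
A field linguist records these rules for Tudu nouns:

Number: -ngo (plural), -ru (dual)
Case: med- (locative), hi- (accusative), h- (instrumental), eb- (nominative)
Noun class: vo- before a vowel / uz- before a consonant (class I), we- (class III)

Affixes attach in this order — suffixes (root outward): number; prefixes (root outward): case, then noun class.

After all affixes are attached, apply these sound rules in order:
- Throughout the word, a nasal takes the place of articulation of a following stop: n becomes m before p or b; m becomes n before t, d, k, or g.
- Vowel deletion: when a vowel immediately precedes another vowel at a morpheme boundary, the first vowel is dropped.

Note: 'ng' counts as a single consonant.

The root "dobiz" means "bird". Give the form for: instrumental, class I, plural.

uzhdobizngo

Attach case instrumental h- → hdobiz.
Attach noun class class I uz- (before consonant 'h') → uzhdobiz.
Attach number plural -ngo → uzhdobizngo.
Nasal assimilation: no change.
Vowel deletion: no change.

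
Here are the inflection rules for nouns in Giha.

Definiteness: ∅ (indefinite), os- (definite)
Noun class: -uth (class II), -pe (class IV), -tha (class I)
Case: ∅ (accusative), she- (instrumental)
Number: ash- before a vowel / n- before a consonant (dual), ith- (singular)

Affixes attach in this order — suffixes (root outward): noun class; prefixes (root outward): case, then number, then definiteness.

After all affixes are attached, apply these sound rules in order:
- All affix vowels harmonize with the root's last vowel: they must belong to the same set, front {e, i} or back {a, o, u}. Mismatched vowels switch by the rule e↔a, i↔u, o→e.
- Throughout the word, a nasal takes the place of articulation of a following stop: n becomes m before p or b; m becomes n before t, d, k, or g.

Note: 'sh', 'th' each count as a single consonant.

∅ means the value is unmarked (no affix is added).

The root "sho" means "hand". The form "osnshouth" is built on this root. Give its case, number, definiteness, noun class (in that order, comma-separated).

Segment: os-n-sho-uth.
case: ∅ → accusative.
number: ash/n- → dual.
definiteness: os- → definite.
noun class: -uth → class II.

accusative, dual, definite, class II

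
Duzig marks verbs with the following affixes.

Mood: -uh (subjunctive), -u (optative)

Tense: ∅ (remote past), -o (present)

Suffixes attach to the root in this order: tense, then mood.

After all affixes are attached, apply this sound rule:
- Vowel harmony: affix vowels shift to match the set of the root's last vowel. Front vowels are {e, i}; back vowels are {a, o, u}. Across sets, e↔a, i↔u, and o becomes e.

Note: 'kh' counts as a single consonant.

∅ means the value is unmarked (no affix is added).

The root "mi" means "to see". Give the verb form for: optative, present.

Attach tense present -o → mio.
Attach mood optative -u → miou.
Apply vowel harmony: miou → miei.

miei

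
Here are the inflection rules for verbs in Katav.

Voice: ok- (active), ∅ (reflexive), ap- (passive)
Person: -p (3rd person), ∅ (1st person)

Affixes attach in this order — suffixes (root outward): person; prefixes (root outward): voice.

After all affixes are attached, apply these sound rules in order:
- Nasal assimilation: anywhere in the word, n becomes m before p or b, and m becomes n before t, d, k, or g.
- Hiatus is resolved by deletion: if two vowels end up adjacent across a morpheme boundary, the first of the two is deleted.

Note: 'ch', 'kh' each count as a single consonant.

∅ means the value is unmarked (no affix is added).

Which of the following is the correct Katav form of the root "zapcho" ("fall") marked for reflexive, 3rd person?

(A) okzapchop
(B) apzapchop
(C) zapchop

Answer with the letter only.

C

Attach person 3rd person -p → zapchop.
voice = reflexive: zero marking, form stays zapchop.
Nasal assimilation: no change.
Vowel deletion: no change.
So the correct form is zapchop, option (C).
(B) apzapchop is wrong: it uses passive instead of reflexive for voice.
(A) okzapchop is wrong: it uses active instead of reflexive for voice.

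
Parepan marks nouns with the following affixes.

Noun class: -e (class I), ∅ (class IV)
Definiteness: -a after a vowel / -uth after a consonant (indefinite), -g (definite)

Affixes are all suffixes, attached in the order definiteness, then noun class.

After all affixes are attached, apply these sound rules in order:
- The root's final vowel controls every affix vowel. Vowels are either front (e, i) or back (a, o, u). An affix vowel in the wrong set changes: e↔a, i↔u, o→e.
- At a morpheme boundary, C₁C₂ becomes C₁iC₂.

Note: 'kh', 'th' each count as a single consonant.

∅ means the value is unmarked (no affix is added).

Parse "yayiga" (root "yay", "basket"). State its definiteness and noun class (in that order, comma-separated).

definite, class I

Segment: yay-g-e.
definiteness: -g → definite.
noun class: -e → class I.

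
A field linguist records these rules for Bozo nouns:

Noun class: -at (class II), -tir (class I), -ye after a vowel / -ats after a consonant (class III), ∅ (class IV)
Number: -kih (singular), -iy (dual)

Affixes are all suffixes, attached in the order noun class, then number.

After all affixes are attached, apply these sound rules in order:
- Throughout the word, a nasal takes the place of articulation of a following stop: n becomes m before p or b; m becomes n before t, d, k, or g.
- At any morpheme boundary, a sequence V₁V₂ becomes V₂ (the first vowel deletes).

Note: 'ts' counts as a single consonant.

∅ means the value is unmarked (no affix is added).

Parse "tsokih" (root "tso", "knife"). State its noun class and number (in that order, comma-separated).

Segment: tso-kih.
noun class: ∅ → class IV.
number: -kih → singular.

class IV, singular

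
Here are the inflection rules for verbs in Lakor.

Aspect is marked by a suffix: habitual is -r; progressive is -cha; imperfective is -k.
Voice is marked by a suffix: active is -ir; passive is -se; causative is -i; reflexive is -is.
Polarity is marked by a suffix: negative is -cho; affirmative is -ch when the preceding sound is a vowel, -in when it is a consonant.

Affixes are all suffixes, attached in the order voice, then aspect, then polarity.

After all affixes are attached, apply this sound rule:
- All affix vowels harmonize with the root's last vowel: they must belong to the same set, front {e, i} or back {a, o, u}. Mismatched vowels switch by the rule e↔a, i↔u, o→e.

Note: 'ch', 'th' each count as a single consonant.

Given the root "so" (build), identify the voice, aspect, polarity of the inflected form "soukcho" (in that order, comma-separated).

causative, imperfective, negative

Segment: so-i-k-cho.
voice: -i → causative.
aspect: -k → imperfective.
polarity: -cho → negative.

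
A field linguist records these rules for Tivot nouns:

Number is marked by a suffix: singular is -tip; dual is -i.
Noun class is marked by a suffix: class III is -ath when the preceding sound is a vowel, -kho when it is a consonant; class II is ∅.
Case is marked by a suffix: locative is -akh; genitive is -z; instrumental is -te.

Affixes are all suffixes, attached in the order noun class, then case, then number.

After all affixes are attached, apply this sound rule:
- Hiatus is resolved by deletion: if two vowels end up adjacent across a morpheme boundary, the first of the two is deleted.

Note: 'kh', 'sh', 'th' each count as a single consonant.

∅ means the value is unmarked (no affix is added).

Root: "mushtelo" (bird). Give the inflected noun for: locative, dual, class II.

mushtelakhi

noun class = class II: zero marking, form stays mushtelo.
Attach case locative -akh → mushteloakh.
Attach number dual -i → mushteloakhi.
Apply vowel deletion: mushteloakhi → mushtelakhi.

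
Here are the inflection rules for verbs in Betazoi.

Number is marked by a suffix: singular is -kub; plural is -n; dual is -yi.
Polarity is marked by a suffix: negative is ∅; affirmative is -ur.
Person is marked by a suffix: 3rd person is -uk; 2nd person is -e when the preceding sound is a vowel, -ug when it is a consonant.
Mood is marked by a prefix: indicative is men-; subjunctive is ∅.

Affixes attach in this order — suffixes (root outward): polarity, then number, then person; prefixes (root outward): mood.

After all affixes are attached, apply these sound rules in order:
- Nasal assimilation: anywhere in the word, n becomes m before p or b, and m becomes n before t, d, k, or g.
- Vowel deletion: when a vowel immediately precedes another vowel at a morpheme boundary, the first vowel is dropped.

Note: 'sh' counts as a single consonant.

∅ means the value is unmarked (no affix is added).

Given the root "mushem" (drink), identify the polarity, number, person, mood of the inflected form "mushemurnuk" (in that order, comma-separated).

affirmative, plural, 3rd person, subjunctive

Segment: mushem-ur-n-uk.
polarity: -ur → affirmative.
number: -n → plural.
person: -uk → 3rd person.
mood: ∅ → subjunctive.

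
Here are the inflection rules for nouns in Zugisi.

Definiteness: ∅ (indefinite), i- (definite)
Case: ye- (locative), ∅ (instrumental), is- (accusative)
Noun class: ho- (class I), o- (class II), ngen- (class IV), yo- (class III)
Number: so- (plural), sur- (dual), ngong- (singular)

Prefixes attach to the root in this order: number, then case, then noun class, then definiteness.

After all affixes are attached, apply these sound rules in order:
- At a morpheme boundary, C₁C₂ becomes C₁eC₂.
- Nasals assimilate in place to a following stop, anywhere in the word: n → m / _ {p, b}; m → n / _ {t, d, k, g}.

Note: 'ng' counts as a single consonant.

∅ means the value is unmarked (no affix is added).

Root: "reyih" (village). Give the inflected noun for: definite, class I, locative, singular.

ihoyengongereyih

Attach number singular ngong- → ngongreyih.
Attach case locative ye- → yengongreyih.
Attach noun class class I ho- → hoyengongreyih.
Attach definiteness definite i- → ihoyengongreyih.
Apply epenthesis: ihoyengongreyih → ihoyengongereyih.
Nasal assimilation: no change.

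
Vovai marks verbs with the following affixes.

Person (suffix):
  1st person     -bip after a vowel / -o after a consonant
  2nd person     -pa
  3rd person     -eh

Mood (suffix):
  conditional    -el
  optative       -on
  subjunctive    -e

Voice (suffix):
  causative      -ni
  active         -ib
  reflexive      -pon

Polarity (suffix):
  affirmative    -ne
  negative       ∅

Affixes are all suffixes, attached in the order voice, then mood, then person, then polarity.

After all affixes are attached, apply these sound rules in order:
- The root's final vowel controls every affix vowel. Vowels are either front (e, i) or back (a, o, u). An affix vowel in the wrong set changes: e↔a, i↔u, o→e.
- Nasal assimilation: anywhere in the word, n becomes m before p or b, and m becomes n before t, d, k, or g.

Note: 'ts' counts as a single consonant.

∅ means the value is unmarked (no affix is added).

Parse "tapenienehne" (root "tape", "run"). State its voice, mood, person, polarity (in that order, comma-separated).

Segment: tape-ni-on-eh-ne.
voice: -ni → causative.
mood: -on → optative.
person: -eh → 3rd person.
polarity: -ne → affirmative.

causative, optative, 3rd person, affirmative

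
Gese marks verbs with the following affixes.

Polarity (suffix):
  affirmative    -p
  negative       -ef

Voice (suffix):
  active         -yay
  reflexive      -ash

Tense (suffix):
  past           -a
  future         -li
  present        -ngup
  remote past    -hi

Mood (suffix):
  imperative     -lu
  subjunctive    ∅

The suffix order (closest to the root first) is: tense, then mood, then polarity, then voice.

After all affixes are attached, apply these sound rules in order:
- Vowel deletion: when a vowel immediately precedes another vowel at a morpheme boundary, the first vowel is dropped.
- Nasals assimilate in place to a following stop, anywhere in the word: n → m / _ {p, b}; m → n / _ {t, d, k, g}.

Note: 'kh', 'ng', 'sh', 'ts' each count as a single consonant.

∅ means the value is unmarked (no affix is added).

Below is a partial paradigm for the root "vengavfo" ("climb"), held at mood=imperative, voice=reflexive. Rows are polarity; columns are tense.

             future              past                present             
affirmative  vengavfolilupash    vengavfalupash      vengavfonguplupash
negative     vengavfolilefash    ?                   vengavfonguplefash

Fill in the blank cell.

Attach tense past -a → vengavfoa.
Attach mood imperative -lu → vengavfoalu.
Attach polarity negative -ef → vengavfoaluef.
Attach voice reflexive -ash → vengavfoaluefash.
Apply vowel deletion: vengavfoaluefash → vengavfalefash.
Nasal assimilation: no change.

vengavfalefash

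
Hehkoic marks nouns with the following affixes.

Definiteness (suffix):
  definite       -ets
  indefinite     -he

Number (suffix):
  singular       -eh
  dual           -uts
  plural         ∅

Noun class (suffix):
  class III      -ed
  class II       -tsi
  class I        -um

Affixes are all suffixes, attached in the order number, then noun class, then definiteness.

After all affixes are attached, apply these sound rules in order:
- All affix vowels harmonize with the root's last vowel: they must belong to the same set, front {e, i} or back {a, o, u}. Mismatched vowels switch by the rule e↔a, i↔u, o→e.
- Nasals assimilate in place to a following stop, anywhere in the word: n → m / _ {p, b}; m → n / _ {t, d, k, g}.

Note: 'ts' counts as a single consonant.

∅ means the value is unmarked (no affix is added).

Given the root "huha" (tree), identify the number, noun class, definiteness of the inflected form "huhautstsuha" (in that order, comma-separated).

Segment: huha-uts-tsi-he.
number: -uts → dual.
noun class: -tsi → class II.
definiteness: -he → indefinite.

dual, class II, indefinite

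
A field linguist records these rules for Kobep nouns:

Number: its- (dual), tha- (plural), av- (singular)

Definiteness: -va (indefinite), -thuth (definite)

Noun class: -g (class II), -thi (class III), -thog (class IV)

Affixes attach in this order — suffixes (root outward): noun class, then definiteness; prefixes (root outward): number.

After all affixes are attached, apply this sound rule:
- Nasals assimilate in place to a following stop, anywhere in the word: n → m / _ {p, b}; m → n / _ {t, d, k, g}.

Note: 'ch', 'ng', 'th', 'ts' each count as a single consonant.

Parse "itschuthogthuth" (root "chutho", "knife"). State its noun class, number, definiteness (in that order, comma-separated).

class II, dual, definite

Segment: its-chutho-g-thuth.
noun class: -g → class II.
number: its- → dual.
definiteness: -thuth → definite.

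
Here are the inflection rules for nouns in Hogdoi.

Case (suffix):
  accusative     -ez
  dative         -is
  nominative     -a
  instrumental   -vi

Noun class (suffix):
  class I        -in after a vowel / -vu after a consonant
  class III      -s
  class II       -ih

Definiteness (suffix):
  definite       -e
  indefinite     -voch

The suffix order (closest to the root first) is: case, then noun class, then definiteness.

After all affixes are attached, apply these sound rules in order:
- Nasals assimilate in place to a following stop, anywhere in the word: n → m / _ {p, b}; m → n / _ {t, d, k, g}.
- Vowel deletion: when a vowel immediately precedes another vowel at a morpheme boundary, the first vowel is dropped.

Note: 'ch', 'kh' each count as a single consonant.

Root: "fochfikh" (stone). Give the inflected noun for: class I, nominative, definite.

Attach case nominative -a → fochfikha.
Attach noun class class I -in (after vowel 'a') → fochfikhain.
Attach definiteness definite -e → fochfikhaine.
Nasal assimilation: no change.
Apply vowel deletion: fochfikhaine → fochfikhine.

fochfikhine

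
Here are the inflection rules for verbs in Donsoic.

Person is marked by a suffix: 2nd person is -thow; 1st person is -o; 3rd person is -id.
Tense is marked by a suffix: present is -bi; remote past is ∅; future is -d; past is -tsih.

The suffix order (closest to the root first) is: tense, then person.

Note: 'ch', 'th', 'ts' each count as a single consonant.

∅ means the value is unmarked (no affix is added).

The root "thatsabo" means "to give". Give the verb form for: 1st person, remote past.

thatsaboo

tense = remote past: zero marking, form stays thatsabo.
Attach person 1st person -o → thatsaboo.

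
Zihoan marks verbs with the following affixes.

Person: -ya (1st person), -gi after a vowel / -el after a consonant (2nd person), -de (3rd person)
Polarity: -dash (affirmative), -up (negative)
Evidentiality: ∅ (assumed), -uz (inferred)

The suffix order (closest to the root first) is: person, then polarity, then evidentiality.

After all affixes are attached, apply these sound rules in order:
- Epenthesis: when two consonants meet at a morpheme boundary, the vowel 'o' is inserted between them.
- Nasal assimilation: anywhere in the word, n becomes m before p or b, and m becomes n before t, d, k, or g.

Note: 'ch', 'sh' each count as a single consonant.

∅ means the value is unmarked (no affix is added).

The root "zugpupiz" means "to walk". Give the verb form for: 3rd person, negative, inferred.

zugpupizodeupuz

Attach person 3rd person -de → zugpupizde.
Attach polarity negative -up → zugpupizdeup.
Attach evidentiality inferred -uz → zugpupizdeupuz.
Apply epenthesis: zugpupizdeupuz → zugpupizodeupuz.
Nasal assimilation: no change.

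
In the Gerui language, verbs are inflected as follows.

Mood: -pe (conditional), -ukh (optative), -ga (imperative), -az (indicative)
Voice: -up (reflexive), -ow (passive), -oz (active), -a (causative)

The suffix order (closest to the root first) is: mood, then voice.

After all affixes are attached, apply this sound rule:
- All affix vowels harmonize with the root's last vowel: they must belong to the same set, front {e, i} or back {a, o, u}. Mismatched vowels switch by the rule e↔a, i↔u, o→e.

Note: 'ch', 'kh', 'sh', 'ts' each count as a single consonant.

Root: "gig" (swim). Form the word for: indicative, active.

gigezez

Attach mood indicative -az → gigaz.
Attach voice active -oz → gigazoz.
Apply vowel harmony: gigazoz → gigezez.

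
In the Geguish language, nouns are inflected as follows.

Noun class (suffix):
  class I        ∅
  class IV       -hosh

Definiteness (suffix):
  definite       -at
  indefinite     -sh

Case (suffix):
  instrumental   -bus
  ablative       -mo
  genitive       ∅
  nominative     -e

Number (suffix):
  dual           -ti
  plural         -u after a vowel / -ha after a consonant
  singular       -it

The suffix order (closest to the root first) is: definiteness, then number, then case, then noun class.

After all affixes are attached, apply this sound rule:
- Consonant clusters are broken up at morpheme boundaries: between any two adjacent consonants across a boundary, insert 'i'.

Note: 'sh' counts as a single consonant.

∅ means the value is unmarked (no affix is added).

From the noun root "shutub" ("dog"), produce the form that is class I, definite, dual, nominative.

shutubatitie

Attach definiteness definite -at → shutubat.
Attach number dual -ti → shutubatti.
Attach case nominative -e → shutubattie.
noun class = class I: zero marking, form stays shutubattie.
Apply epenthesis: shutubattie → shutubatitie.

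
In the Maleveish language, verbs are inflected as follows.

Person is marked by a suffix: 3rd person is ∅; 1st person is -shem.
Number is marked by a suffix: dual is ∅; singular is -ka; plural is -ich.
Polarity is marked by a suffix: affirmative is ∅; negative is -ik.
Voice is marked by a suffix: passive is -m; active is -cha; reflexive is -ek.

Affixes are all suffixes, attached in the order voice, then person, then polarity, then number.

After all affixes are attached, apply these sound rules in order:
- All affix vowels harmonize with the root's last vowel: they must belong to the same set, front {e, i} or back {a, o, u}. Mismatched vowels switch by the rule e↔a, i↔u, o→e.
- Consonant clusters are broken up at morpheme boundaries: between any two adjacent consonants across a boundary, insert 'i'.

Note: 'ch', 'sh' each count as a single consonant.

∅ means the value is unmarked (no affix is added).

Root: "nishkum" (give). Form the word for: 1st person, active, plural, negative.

nishkumichashamukuch

Attach voice active -cha → nishkumcha.
Attach person 1st person -shem → nishkumchashem.
Attach polarity negative -ik → nishkumchashemik.
Attach number plural -ich → nishkumchashemikich.
Apply vowel harmony: nishkumchashemikich → nishkumchashamukuch.
Apply epenthesis: nishkumchashamukuch → nishkumichashamukuch.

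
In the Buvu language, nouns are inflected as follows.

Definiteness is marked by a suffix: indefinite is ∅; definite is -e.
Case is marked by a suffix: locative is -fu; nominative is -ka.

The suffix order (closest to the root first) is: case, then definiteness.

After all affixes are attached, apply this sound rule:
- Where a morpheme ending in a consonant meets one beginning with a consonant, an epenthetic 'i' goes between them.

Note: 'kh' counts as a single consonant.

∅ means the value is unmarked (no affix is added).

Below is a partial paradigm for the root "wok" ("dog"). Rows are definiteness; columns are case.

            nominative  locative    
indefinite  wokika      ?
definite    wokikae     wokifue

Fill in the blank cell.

wokifu

Attach case locative -fu → wokfu.
definiteness = indefinite: zero marking, form stays wokfu.
Apply epenthesis: wokfu → wokifu.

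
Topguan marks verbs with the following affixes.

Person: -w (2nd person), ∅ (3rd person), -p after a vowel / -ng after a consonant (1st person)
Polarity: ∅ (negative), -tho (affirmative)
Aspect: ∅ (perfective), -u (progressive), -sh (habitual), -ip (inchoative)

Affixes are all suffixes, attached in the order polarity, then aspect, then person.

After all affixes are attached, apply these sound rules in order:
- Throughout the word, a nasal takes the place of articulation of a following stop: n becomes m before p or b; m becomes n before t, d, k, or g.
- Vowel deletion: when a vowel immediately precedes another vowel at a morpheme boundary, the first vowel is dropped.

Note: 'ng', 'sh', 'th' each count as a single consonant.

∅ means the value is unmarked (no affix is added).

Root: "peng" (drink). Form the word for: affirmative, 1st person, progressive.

pengthup

Attach polarity affirmative -tho → pengtho.
Attach aspect progressive -u → pengthou.
Attach person 1st person -p (after vowel 'u') → pengthoup.
Nasal assimilation: no change.
Apply vowel deletion: pengthoup → pengthup.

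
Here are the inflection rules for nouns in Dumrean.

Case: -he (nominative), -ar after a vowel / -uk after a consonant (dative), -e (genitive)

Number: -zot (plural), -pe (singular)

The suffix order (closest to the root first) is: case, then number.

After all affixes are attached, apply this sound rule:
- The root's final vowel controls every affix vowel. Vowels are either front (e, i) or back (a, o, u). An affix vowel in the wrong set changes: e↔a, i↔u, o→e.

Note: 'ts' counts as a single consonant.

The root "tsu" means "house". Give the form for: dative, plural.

tsuarzot

Attach case dative -ar (after vowel 'u') → tsuar.
Attach number plural -zot → tsuarzot.
Vowel harmony: no change.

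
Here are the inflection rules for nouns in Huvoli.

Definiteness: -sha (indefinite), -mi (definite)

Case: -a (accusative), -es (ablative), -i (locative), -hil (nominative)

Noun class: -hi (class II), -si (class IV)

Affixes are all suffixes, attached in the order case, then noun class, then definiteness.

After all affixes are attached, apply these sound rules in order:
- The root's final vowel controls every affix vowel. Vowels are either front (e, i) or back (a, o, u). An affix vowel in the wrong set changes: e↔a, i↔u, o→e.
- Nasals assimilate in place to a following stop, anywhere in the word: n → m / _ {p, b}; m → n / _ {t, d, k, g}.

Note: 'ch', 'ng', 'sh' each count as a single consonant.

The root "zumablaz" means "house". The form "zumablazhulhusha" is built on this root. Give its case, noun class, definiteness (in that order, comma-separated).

nominative, class II, indefinite

Segment: zumablaz-hil-hi-sha.
case: -hil → nominative.
noun class: -hi → class II.
definiteness: -sha → indefinite.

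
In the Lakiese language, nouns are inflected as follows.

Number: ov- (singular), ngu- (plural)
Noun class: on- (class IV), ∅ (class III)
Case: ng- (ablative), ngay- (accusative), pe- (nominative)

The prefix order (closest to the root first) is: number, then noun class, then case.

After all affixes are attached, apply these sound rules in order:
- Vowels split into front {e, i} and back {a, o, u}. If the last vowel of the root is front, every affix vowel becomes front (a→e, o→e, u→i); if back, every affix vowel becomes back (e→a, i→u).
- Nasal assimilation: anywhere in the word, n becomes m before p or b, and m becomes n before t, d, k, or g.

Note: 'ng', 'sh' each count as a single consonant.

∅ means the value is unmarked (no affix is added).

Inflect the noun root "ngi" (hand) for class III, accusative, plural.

Attach number plural ngu- → ngungi.
noun class = class III: zero marking, form stays ngungi.
Attach case accusative ngay- → ngayngungi.
Apply vowel harmony: ngayngungi → ngeyngingi.
Nasal assimilation: no change.

ngeyngingi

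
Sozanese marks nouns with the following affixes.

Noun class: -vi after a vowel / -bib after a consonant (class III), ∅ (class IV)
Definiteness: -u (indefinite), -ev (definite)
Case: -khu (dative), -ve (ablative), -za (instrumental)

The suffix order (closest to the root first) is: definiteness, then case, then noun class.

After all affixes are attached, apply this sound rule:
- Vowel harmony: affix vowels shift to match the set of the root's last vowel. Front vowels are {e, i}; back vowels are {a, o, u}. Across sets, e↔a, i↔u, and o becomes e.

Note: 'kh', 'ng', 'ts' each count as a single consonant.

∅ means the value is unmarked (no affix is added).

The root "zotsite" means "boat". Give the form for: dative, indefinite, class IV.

Attach definiteness indefinite -u → zotsiteu.
Attach case dative -khu → zotsiteukhu.
noun class = class IV: zero marking, form stays zotsiteukhu.
Apply vowel harmony: zotsiteukhu → zotsiteikhi.

zotsiteikhi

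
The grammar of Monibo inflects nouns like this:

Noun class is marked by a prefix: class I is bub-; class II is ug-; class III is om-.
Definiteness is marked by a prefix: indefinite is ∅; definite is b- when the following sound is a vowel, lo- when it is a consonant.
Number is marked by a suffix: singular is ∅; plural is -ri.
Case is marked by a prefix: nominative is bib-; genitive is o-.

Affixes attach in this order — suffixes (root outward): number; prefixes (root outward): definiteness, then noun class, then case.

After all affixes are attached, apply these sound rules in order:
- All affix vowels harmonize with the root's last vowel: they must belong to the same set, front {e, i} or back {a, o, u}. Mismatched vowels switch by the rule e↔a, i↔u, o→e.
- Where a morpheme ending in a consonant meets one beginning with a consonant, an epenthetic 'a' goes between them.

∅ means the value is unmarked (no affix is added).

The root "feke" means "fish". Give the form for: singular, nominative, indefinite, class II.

bibigafeke

number = singular: zero marking, form stays feke.
definiteness = indefinite: zero marking, form stays feke.
Attach noun class class II ug- → ugfeke.
Attach case nominative bib- → bibugfeke.
Apply vowel harmony: bibugfeke → bibigfeke.
Apply epenthesis: bibigfeke → bibigafeke.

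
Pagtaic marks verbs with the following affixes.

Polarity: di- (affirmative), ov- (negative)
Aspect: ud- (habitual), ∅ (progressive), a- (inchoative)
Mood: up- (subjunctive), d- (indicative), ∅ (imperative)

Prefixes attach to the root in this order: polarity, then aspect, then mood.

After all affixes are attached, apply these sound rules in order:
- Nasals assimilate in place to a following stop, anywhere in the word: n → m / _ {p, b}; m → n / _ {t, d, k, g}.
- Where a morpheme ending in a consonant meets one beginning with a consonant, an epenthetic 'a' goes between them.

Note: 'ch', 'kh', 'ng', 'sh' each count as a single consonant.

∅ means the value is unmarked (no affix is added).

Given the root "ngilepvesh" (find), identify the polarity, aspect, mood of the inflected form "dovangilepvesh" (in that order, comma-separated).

Segment: d-ov-ngilepvesh.
polarity: ov- → negative.
aspect: ∅ → progressive.
mood: d- → indicative.

negative, progressive, indicative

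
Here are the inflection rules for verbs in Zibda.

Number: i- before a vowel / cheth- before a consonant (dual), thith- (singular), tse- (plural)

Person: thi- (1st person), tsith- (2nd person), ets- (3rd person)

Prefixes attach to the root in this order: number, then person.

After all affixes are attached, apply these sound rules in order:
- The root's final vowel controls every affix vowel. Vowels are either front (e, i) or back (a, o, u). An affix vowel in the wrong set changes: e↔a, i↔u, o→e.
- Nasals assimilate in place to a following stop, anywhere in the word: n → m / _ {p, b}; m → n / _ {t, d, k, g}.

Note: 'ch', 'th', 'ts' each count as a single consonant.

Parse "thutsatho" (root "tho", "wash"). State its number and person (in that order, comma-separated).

Segment: thi-tse-tho.
number: tse- → plural.
person: thi- → 1st person.

plural, 1st person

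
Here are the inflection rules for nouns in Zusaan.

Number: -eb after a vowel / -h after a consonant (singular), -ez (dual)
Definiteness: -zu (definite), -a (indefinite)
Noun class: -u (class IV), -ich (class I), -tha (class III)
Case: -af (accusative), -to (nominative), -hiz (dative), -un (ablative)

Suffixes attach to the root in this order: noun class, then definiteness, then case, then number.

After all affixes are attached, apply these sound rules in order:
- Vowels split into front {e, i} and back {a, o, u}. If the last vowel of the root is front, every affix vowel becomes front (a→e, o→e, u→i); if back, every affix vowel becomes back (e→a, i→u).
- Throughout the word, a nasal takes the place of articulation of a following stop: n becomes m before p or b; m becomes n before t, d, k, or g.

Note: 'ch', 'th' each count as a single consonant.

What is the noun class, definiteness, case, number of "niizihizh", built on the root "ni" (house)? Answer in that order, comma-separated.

class IV, definite, dative, singular

Segment: ni-u-zu-hiz-h.
noun class: -u → class IV.
definiteness: -zu → definite.
case: -hiz → dative.
number: -eb/h → singular.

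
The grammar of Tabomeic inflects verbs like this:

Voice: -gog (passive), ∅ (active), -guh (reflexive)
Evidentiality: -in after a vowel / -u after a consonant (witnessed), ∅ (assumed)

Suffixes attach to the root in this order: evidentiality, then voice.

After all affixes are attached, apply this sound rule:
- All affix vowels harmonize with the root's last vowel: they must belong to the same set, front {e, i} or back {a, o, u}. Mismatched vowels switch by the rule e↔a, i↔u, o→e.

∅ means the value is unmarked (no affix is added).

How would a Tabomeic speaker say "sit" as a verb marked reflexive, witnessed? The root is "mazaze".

Attach evidentiality witnessed -in (after vowel 'e') → mazazein.
Attach voice reflexive -guh → mazazeinguh.
Apply vowel harmony: mazazeinguh → mazazeingih.

mazazeingih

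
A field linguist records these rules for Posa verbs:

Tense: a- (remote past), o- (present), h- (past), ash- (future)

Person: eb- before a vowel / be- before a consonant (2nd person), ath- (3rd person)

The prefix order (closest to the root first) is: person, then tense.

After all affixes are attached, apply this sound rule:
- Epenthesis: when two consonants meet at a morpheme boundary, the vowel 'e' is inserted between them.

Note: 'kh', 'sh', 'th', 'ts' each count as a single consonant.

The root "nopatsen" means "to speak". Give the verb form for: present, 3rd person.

oathenopatsen

Attach person 3rd person ath- → athnopatsen.
Attach tense present o- → oathnopatsen.
Apply epenthesis: oathnopatsen → oathenopatsen.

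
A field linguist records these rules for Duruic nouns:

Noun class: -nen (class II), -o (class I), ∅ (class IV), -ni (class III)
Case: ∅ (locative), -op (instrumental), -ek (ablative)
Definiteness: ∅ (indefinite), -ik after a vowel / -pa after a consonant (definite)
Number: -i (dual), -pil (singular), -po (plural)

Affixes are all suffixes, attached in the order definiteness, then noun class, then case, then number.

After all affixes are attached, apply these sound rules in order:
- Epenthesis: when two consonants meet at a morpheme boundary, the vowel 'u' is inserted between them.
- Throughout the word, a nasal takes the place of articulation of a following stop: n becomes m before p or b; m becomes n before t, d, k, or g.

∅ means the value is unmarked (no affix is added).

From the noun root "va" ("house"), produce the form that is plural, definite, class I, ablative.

vaikoekupo

Attach definiteness definite -ik (after vowel 'a') → vaik.
Attach noun class class I -o → vaiko.
Attach case ablative -ek → vaikoek.
Attach number plural -po → vaikoekpo.
Apply epenthesis: vaikoekpo → vaikoekupo.
Nasal assimilation: no change.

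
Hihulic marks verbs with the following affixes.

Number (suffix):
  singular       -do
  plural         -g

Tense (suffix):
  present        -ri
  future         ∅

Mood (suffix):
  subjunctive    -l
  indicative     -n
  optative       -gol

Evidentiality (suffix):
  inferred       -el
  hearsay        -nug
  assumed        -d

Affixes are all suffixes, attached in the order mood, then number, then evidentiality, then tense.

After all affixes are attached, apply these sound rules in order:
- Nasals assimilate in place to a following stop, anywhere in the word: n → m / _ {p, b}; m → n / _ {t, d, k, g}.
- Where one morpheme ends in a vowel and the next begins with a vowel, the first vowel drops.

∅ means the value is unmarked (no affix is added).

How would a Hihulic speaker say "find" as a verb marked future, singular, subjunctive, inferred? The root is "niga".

Attach mood subjunctive -l → nigal.
Attach number singular -do → nigaldo.
Attach evidentiality inferred -el → nigaldoel.
tense = future: zero marking, form stays nigaldoel.
Nasal assimilation: no change.
Apply vowel deletion: nigaldoel → nigaldel.

nigaldel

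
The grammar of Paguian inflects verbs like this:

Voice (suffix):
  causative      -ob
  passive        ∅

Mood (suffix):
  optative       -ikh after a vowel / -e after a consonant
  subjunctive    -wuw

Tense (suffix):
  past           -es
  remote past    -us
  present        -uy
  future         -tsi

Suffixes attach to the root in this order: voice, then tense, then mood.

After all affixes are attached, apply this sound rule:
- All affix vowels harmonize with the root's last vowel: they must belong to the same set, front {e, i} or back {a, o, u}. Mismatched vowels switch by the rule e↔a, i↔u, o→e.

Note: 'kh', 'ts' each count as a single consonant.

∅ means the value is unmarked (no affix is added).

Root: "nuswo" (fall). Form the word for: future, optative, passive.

nuswotsuukh

voice = passive: zero marking, form stays nuswo.
Attach tense future -tsi → nuswotsi.
Attach mood optative -ikh (after vowel 'i') → nuswotsiikh.
Apply vowel harmony: nuswotsiikh → nuswotsuukh.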